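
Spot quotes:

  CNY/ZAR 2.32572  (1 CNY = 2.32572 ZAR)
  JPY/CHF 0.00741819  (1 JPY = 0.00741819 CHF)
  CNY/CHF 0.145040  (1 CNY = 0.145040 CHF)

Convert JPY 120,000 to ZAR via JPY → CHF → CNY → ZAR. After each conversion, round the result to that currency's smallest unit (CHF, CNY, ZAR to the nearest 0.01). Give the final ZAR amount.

ZAR 14,274.06

JPY 120,000 × 0.00741819 = CHF 890.18
CHF 890.18 ÷ 0.145040 = CNY 6,137.48
CNY 6,137.48 × 2.32572 = ZAR 14,274.06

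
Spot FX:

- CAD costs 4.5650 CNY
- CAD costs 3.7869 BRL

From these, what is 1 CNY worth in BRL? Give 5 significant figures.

CNY/BRL = 0.82955

1 CNY ÷ 4.5650 = 0.219058 CAD
0.219058 CAD × 3.7869 = 0.829551 BRL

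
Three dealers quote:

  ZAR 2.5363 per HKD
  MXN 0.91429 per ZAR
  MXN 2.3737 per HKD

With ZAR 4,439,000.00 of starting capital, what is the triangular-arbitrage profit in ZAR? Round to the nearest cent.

Profit: ZAR 104,875.08

Profitable loop is ZAR → HKD → MXN → ZAR:
ZAR 4,439,000.00 ÷ 2.5363 = HKD 1,750,187.28
HKD 1,750,187.28 × 2.3737 = MXN 4,154,419.55
MXN 4,154,419.55 ÷ 0.91429 = ZAR 4,543,875.08
Profit = ZAR 4,543,875.08 − ZAR 4,439,000.00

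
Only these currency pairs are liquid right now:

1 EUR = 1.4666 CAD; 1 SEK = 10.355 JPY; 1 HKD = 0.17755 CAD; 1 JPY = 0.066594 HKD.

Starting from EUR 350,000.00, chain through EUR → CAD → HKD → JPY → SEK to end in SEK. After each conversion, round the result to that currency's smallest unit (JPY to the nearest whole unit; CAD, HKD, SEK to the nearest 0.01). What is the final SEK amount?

SEK 4,192,507.48

EUR 350,000.00 × 1.4666 = CAD 513,310.00
CAD 513,310.00 ÷ 0.17755 = HKD 2,891,072.94
HKD 2,891,072.94 ÷ 0.066594 = JPY 43,413,415
JPY 43,413,415 ÷ 10.355 = SEK 4,192,507.48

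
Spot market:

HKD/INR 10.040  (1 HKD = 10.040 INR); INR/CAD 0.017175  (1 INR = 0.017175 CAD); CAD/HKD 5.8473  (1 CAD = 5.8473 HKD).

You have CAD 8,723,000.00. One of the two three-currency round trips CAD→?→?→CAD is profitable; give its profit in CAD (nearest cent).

Profitable loop is CAD → HKD → INR → CAD:
CAD 8,723,000.00 × 5.8473 = HKD 51,005,997.90
HKD 51,005,997.90 × 10.040 = INR 512,100,218.92
INR 512,100,218.92 × 0.017175 = CAD 8,795,321.26
Profit = CAD 8,795,321.26 − CAD 8,723,000.00

Profit: CAD 72,321.26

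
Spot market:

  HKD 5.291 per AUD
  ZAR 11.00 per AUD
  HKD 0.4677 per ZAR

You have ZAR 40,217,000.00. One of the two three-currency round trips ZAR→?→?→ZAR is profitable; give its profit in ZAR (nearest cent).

Profitable loop is ZAR → AUD → HKD → ZAR:
ZAR 40,217,000.00 ÷ 11.00 = AUD 3,656,090.91
AUD 3,656,090.91 × 5.291 = HKD 19,344,377.00
HKD 19,344,377.00 ÷ 0.4677 = ZAR 41,360,652.13
Profit = ZAR 41,360,652.13 − ZAR 40,217,000.00

Profit: ZAR 1,143,652.13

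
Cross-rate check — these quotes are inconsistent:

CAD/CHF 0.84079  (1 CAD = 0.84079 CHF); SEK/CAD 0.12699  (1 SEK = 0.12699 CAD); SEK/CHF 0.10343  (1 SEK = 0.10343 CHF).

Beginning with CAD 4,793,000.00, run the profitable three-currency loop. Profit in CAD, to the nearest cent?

Profit: CAD 154,866.41

Profitable loop is CAD → CHF → SEK → CAD:
CAD 4,793,000.00 × 0.84079 = CHF 4,029,906.47
CHF 4,029,906.47 ÷ 0.10343 = SEK 38,962,645.94
SEK 38,962,645.94 × 0.12699 = CAD 4,947,866.41
Profit = CAD 4,947,866.41 − CAD 4,793,000.00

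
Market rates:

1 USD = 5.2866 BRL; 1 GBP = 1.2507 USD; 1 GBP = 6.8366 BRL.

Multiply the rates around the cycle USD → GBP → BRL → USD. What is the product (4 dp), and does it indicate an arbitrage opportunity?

1.0340 (arbitrage exists)

Around USD → GBP → BRL → USD: 1 ÷ 1.2507 × 6.8366 ÷ 5.2866 = 1.033976
Product > 1; profitable direction is USD → GBP → BRL → USD.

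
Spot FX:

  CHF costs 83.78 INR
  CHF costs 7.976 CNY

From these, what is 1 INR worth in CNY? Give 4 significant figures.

1 INR ÷ 83.78 = 0.011936 CHF
0.011936 CHF × 7.976 = 0.0952017 CNY

INR/CNY = 0.09520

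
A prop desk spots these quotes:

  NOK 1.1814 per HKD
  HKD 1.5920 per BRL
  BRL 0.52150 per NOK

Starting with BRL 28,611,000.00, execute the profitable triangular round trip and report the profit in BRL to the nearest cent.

Profitable loop is BRL → NOK → HKD → BRL:
BRL 28,611,000.00 ÷ 0.52150 = NOK 54,862,895.49
NOK 54,862,895.49 ÷ 1.1814 = HKD 46,438,882.25
HKD 46,438,882.25 ÷ 1.5920 = BRL 29,170,152.17
Profit = BRL 29,170,152.17 − BRL 28,611,000.00

Profit: BRL 559,152.17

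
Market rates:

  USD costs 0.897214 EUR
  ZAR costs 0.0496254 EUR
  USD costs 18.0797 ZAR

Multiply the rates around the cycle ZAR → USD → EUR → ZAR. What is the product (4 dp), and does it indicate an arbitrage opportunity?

Around ZAR → USD → EUR → ZAR: 1 ÷ 18.0797 × 0.897214 ÷ 0.0496254 = 1.000002
Product ≈ 1 (deviation 0.000%, within rounding noise).

1.0000 (no arbitrage)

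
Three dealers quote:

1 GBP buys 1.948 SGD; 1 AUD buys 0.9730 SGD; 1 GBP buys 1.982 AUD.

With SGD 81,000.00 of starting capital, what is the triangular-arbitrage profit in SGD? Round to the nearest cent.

Profitable loop is SGD → AUD → GBP → SGD:
SGD 81,000.00 ÷ 0.9730 = AUD 83,247.69
AUD 83,247.69 ÷ 1.982 = GBP 42,001.86
GBP 42,001.86 × 1.948 = SGD 81,819.62
Profit = SGD 81,819.62 − SGD 81,000.00

Profit: SGD 819.62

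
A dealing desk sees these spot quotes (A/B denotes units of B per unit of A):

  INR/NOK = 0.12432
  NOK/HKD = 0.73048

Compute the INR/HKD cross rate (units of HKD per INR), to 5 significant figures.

INR/HKD = 0.090813

1 INR × 0.12432 = 0.12432 NOK
0.12432 NOK × 0.73048 = 0.0908133 HKD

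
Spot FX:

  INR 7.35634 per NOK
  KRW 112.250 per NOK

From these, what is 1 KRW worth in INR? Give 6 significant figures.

KRW/INR = 0.0655353

1 KRW ÷ 112.250 = 0.00890869 NOK
0.00890869 NOK × 7.35634 = 0.0655353 INR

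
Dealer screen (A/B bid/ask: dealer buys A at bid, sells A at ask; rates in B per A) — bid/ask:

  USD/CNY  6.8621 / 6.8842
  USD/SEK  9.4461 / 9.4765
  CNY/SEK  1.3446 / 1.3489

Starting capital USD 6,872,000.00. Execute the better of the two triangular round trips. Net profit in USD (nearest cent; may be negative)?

Best loop USD → SEK → CNY → USD:
USD 6,872,000.00 × 9.4461 (sell USD at bid) = SEK 64,913,599.20
SEK 64,913,599.20 ÷ 1.3489 (buy CNY at ask) = CNY 48,123,359.18
CNY 48,123,359.18 ÷ 6.8842 (buy USD at ask) = USD 6,990,406.90

Net profit: USD 118,406.90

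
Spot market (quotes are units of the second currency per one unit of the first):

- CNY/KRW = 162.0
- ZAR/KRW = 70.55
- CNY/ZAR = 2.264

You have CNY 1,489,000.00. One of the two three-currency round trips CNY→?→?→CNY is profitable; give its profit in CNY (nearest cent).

Profitable loop is CNY → KRW → ZAR → CNY:
CNY 1,489,000.00 × 162.0 = KRW 241,218,000
KRW 241,218,000 ÷ 70.55 = ZAR 3,419,107.02
ZAR 3,419,107.02 ÷ 2.264 = CNY 1,510,206.28
Profit = CNY 1,510,206.28 − CNY 1,489,000.00

Profit: CNY 21,206.28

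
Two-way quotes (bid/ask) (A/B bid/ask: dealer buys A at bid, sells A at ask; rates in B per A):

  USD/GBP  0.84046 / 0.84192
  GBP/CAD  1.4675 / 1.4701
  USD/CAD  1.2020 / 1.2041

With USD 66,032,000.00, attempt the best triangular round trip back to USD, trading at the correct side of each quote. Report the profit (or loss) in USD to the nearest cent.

Best loop USD → GBP → CAD → USD:
USD 66,032,000.00 × 0.84046 (sell USD at bid) = GBP 55,497,254.72
GBP 55,497,254.72 × 1.4675 (sell GBP at bid) = CAD 81,442,221.30
CAD 81,442,221.30 ÷ 1.2041 (buy USD at ask) = USD 67,637,423.22

Net profit: USD 1,605,423.22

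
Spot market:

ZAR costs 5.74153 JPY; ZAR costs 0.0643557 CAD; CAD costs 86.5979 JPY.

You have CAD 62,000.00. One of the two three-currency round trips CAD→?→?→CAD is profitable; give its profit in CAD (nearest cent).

Profitable loop is CAD → ZAR → JPY → CAD:
CAD 62,000.00 ÷ 0.0643557 = ZAR 963,395.63
ZAR 963,395.63 × 5.74153 = JPY 5,531,365
JPY 5,531,365 ÷ 86.5979 = CAD 63,874.12
Profit = CAD 63,874.12 − CAD 62,000.00

Profit: CAD 1,874.12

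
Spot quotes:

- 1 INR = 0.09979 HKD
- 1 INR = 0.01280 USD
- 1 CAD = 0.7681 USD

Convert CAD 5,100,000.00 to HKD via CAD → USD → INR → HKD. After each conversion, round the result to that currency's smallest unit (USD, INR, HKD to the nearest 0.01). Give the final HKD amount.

CAD 5,100,000.00 × 0.7681 = USD 3,917,310.00
USD 3,917,310.00 ÷ 0.01280 = INR 306,039,843.75
INR 306,039,843.75 × 0.09979 = HKD 30,539,716.01

HKD 30,539,716.01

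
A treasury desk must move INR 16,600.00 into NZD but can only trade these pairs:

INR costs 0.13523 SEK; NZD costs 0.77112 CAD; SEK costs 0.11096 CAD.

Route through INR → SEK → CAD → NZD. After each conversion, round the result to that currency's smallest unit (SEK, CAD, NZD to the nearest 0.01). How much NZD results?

INR 16,600.00 × 0.13523 = SEK 2,244.82
SEK 2,244.82 × 0.11096 = CAD 249.09
CAD 249.09 ÷ 0.77112 = NZD 323.02

NZD 323.02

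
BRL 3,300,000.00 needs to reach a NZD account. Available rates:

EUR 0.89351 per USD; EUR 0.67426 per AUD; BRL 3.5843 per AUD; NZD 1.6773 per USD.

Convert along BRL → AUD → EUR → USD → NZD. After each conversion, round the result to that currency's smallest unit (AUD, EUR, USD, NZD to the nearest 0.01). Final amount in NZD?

NZD 1,165,328.34

BRL 3,300,000.00 ÷ 3.5843 = AUD 920,681.86
AUD 920,681.86 × 0.67426 = EUR 620,778.95
EUR 620,778.95 ÷ 0.89351 = USD 694,764.41
USD 694,764.41 × 1.6773 = NZD 1,165,328.34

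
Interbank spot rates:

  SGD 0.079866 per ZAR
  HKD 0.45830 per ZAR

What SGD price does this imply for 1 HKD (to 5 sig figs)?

1 HKD ÷ 0.45830 = 2.18198 ZAR
2.18198 ZAR × 0.079866 = 0.174266 SGD

HKD/SGD = 0.17427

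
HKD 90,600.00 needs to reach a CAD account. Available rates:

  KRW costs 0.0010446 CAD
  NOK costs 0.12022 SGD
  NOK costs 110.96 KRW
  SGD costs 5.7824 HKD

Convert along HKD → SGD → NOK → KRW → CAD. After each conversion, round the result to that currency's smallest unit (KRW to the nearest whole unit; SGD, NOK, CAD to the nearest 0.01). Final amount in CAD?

HKD 90,600.00 ÷ 5.7824 = SGD 15,668.23
SGD 15,668.23 ÷ 0.12022 = NOK 130,329.65
NOK 130,329.65 × 110.96 = KRW 14,461,378
KRW 14,461,378 × 0.0010446 = CAD 15,106.36

CAD 15,106.36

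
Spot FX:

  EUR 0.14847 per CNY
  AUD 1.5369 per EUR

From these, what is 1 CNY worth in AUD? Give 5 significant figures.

CNY/AUD = 0.22818

1 CNY × 0.14847 = 0.14847 EUR
0.14847 EUR × 1.5369 = 0.228184 AUD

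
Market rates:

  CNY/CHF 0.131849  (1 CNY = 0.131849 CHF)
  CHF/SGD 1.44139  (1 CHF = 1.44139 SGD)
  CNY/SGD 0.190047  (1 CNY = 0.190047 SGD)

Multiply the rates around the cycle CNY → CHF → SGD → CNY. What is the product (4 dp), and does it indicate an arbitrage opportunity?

1.0000 (no arbitrage)

Around CNY → CHF → SGD → CNY: 1 × 0.131849 × 1.44139 ÷ 0.190047 = 0.999994
Product ≈ 1 (deviation 0.001%, within rounding noise).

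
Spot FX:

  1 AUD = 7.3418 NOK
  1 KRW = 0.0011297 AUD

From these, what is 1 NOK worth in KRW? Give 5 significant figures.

1 NOK ÷ 7.3418 = 0.136206 AUD
0.136206 AUD ÷ 0.0011297 = 120.569 KRW

NOK/KRW = 120.57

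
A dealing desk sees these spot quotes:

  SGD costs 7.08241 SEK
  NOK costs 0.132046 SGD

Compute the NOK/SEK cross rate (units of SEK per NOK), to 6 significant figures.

1 NOK × 0.132046 = 0.132046 SGD
0.132046 SGD × 7.08241 = 0.935204 SEK

NOK/SEK = 0.935204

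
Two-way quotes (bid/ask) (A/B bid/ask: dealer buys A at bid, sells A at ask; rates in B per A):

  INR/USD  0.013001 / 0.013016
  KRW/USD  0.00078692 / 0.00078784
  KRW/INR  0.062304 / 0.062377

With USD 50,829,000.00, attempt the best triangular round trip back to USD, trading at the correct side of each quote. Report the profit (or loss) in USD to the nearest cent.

Best loop USD → KRW → INR → USD:
USD 50,829,000.00 ÷ 0.00078784 (buy KRW at ask) = KRW 64,516,906,986
KRW 64,516,906,986 × 0.062304 (sell KRW at bid) = INR 4,019,661,372.87
INR 4,019,661,372.87 × 0.013001 (sell INR at bid) = USD 52,259,617.51

Net profit: USD 1,430,617.51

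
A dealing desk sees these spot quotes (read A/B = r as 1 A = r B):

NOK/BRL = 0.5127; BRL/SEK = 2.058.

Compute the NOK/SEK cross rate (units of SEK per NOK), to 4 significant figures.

NOK/SEK = 1.055

1 NOK × 0.5127 = 0.5127 BRL
0.5127 BRL × 2.058 = 1.05514 SEK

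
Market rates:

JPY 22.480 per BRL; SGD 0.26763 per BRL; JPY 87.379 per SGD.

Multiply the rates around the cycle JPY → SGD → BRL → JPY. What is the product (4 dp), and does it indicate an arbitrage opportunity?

0.9613 (arbitrage exists)

Around JPY → SGD → BRL → JPY: 1 ÷ 87.379 ÷ 0.26763 × 22.480 = 0.961290
Product < 1; profitable direction is JPY → BRL → SGD → JPY.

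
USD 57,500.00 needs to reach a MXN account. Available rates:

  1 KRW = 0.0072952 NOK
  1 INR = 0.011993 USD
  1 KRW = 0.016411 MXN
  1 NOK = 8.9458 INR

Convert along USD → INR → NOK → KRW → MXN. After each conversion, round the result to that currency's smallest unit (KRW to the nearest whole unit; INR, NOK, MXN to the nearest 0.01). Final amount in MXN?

MXN 1,205,642.83

USD 57,500.00 ÷ 0.011993 = INR 4,794,463.44
INR 4,794,463.44 ÷ 8.9458 = NOK 535,945.74
NOK 535,945.74 ÷ 0.0072952 = KRW 73,465,531
KRW 73,465,531 × 0.016411 = MXN 1,205,642.83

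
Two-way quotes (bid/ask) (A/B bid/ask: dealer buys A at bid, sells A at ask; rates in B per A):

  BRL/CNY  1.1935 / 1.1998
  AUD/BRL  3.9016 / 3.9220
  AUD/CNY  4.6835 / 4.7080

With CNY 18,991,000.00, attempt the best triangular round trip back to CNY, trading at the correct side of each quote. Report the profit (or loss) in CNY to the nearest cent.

Net result: CNY -89,254.50 (no profitable arbitrage after spreads)

Best loop CNY → BRL → AUD → CNY:
CNY 18,991,000.00 ÷ 1.1998 (buy BRL at ask) = BRL 15,828,471.41
BRL 15,828,471.41 ÷ 3.9220 (buy AUD at ask) = AUD 4,035,816.27
AUD 4,035,816.27 × 4.6835 (sell AUD at bid) = CNY 18,901,745.50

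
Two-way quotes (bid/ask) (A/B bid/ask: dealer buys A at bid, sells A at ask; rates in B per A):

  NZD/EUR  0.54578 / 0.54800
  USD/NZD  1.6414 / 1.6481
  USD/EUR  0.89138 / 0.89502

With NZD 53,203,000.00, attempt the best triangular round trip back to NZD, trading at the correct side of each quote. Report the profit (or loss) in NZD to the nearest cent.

Net profit: NZD 48,939.25

Best loop NZD → EUR → USD → NZD:
NZD 53,203,000.00 × 0.54578 (sell NZD at bid) = EUR 29,037,133.34
EUR 29,037,133.34 ÷ 0.89502 (buy USD at ask) = USD 32,442,999.42
USD 32,442,999.42 × 1.6414 (sell USD at bid) = NZD 53,251,939.25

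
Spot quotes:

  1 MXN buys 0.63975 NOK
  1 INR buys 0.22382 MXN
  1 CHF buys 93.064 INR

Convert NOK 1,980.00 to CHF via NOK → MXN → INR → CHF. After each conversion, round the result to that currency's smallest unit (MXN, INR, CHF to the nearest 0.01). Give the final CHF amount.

CHF 148.58

NOK 1,980.00 ÷ 0.63975 = MXN 3,094.96
MXN 3,094.96 ÷ 0.22382 = INR 13,827.90
INR 13,827.90 ÷ 93.064 = CHF 148.58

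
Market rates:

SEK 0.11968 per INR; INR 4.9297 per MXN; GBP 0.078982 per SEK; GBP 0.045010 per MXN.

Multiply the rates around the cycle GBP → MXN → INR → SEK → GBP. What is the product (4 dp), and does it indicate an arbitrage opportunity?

1.0353 (arbitrage exists)

Around GBP → MXN → INR → SEK → GBP: 1 ÷ 0.045010 × 4.9297 × 0.11968 × 0.078982 = 1.035288
Product > 1; profitable direction is GBP → MXN → INR → SEK → GBP.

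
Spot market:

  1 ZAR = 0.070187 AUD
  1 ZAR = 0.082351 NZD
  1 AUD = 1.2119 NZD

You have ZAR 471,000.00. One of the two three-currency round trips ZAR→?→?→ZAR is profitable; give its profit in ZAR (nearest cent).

Profit: ZAR 15,491.77

Profitable loop is ZAR → AUD → NZD → ZAR:
ZAR 471,000.00 × 0.070187 = AUD 33,058.08
AUD 33,058.08 × 1.2119 = NZD 40,063.08
NZD 40,063.08 ÷ 0.082351 = ZAR 486,491.77
Profit = ZAR 486,491.77 − ZAR 471,000.00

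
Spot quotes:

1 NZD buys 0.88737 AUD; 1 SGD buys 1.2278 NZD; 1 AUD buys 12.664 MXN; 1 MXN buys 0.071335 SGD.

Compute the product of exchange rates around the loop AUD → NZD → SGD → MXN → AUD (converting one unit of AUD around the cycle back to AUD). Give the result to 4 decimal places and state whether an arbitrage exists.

Around AUD → NZD → SGD → MXN → AUD: 1 ÷ 0.88737 ÷ 1.2278 ÷ 0.071335 ÷ 12.664 = 1.016001
Product > 1; profitable direction is AUD → NZD → SGD → MXN → AUD.

1.0160 (arbitrage exists)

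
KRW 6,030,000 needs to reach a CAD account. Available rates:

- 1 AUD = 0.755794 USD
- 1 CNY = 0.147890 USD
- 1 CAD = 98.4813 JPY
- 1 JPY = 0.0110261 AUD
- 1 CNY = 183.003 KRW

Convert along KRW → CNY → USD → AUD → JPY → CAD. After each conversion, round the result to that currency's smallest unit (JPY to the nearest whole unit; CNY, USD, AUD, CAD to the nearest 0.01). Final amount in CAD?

KRW 6,030,000 ÷ 183.003 = CNY 32,950.28
CNY 32,950.28 × 0.147890 = USD 4,873.02
USD 4,873.02 ÷ 0.755794 = AUD 6,447.55
AUD 6,447.55 ÷ 0.0110261 = JPY 584,753
JPY 584,753 ÷ 98.4813 = CAD 5,937.71

CAD 5,937.71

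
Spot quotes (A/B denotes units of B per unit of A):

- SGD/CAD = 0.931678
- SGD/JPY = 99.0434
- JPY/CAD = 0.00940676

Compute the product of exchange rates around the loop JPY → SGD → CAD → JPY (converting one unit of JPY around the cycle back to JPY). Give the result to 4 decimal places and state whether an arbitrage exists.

1.0000 (no arbitrage)

Around JPY → SGD → CAD → JPY: 1 ÷ 99.0434 × 0.931678 ÷ 0.00940676 = 1.000001
Product ≈ 1 (deviation 0.000%, within rounding noise).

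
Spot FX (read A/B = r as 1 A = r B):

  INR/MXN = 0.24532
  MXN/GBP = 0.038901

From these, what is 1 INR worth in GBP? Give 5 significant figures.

INR/GBP = 0.0095432

1 INR × 0.24532 = 0.24532 MXN
0.24532 MXN × 0.038901 = 0.00954319 GBP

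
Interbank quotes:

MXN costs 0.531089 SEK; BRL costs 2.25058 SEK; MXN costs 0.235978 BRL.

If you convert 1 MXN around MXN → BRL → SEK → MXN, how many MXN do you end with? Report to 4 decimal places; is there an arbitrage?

Around MXN → BRL → SEK → MXN: 1 × 0.235978 × 2.25058 ÷ 0.531089 = 0.999997
Product ≈ 1 (deviation 0.000%, within rounding noise).

1.0000 (no arbitrage)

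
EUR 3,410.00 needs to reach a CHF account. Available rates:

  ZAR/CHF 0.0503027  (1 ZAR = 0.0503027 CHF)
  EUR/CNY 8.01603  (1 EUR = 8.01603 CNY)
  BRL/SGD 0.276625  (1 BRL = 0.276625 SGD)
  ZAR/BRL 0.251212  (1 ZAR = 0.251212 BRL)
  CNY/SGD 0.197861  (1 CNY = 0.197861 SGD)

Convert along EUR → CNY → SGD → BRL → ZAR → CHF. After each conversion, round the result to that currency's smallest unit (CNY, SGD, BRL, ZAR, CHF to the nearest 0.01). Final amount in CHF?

EUR 3,410.00 × 8.01603 = CNY 27,334.66
CNY 27,334.66 × 0.197861 = SGD 5,408.46
SGD 5,408.46 ÷ 0.276625 = BRL 19,551.60
BRL 19,551.60 ÷ 0.251212 = ZAR 77,829.08
ZAR 77,829.08 × 0.0503027 = CHF 3,915.01

CHF 3,915.01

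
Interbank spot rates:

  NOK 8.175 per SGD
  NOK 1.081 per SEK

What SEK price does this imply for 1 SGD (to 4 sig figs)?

1 SGD × 8.175 = 8.175 NOK
8.175 NOK ÷ 1.081 = 7.56244 SEK

SGD/SEK = 7.562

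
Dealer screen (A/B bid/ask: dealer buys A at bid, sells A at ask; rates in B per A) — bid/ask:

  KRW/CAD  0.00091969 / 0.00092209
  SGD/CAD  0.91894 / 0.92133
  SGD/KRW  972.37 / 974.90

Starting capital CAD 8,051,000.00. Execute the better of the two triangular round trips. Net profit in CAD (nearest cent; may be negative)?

Best loop CAD → KRW → SGD → CAD:
CAD 8,051,000.00 ÷ 0.00092209 (buy KRW at ask) = KRW 8,731,251,830
KRW 8,731,251,830 ÷ 974.90 (buy SGD at ask) = SGD 8,956,048.65
SGD 8,956,048.65 × 0.91894 (sell SGD at bid) = CAD 8,230,071.35

Net profit: CAD 179,071.35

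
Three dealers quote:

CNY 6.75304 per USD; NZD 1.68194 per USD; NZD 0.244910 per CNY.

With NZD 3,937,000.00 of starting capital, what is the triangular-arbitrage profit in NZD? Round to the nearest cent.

Profitable loop is NZD → CNY → USD → NZD:
NZD 3,937,000.00 ÷ 0.244910 = CNY 16,075,292.96
CNY 16,075,292.96 ÷ 6.75304 = USD 2,380,452.80
USD 2,380,452.80 × 1.68194 = NZD 4,003,778.78
Profit = NZD 4,003,778.78 − NZD 3,937,000.00

Profit: NZD 66,778.78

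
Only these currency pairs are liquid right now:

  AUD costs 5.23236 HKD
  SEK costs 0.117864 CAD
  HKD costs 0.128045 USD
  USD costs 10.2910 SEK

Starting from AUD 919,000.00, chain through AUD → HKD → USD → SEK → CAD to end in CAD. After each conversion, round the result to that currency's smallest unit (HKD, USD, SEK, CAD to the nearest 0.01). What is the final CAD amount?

CAD 746,817.54

AUD 919,000.00 × 5.23236 = HKD 4,808,538.84
HKD 4,808,538.84 × 0.128045 = USD 615,709.36
USD 615,709.36 × 10.2910 = SEK 6,336,265.02
SEK 6,336,265.02 × 0.117864 = CAD 746,817.54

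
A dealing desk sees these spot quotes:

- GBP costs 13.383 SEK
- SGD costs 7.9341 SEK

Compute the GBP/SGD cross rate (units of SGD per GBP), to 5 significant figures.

1 GBP × 13.383 = 13.383 SEK
13.383 SEK ÷ 7.9341 = 1.68677 SGD

GBP/SGD = 1.6868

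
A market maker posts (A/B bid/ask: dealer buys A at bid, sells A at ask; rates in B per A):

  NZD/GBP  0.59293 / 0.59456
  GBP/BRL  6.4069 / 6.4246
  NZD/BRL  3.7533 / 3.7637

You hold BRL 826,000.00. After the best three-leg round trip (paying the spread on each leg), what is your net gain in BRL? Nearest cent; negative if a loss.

Best loop BRL → NZD → GBP → BRL:
BRL 826,000.00 ÷ 3.7637 (buy NZD at ask) = NZD 219,464.89
NZD 219,464.89 × 0.59293 (sell NZD at bid) = GBP 130,127.32
GBP 130,127.32 × 6.4069 (sell GBP at bid) = BRL 833,712.70

Net profit: BRL 7,712.70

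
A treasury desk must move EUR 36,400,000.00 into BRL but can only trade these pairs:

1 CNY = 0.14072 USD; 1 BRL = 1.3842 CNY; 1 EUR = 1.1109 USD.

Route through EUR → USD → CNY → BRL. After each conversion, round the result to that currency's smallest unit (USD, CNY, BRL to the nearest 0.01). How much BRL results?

EUR 36,400,000.00 × 1.1109 = USD 40,436,760.00
USD 40,436,760.00 ÷ 0.14072 = CNY 287,356,168.28
CNY 287,356,168.28 ÷ 1.3842 = BRL 207,597,289.61

BRL 207,597,289.61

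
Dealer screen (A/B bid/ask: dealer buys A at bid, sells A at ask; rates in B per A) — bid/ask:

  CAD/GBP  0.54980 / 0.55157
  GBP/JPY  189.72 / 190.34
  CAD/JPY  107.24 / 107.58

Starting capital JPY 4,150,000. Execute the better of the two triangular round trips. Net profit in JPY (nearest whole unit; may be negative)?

Best loop JPY → GBP → CAD → JPY:
JPY 4,150,000 ÷ 190.34 (buy GBP at ask) = GBP 21,803.09
GBP 21,803.09 ÷ 0.55157 (buy CAD at ask) = CAD 39,529.14
CAD 39,529.14 × 107.24 (sell CAD at bid) = JPY 4,239,105

Net profit: JPY 89,105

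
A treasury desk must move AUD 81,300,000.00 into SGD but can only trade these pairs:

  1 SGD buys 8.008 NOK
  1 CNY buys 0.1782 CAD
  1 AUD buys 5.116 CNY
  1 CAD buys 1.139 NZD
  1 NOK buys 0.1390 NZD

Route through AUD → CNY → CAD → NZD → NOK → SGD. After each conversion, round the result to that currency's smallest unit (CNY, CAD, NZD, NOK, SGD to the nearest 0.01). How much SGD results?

SGD 75,842,674.67

AUD 81,300,000.00 × 5.116 = CNY 415,930,800.00
CNY 415,930,800.00 × 0.1782 = CAD 74,118,868.56
CAD 74,118,868.56 × 1.139 = NZD 84,421,391.29
NZD 84,421,391.29 ÷ 0.1390 = NOK 607,348,138.78
NOK 607,348,138.78 ÷ 8.008 = SGD 75,842,674.67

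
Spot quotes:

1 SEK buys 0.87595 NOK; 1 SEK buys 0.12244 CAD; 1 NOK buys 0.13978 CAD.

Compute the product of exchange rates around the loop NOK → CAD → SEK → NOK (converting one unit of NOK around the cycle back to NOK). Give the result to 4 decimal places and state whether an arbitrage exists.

1.0000 (no arbitrage)

Around NOK → CAD → SEK → NOK: 1 × 0.13978 ÷ 0.12244 × 0.87595 = 1.000002
Product ≈ 1 (deviation 0.000%, within rounding noise).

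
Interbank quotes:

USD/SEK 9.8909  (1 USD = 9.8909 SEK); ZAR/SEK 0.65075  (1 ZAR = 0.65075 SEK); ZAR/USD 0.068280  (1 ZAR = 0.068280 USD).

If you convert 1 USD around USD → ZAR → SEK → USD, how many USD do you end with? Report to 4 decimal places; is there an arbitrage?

0.9636 (arbitrage exists)

Around USD → ZAR → SEK → USD: 1 ÷ 0.068280 × 0.65075 ÷ 9.8909 = 0.963574
Product < 1; profitable direction is USD → SEK → ZAR → USD.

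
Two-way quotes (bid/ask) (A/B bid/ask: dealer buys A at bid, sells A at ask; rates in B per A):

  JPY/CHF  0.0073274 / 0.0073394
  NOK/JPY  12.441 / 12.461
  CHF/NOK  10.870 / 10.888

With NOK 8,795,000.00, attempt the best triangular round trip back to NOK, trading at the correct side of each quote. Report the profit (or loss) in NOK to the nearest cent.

Best loop NOK → CHF → JPY → NOK:
NOK 8,795,000.00 ÷ 10.888 (buy CHF at ask) = CHF 807,770.02
CHF 807,770.02 ÷ 0.0073394 (buy JPY at ask) = JPY 110,059,408
JPY 110,059,408 ÷ 12.461 (buy NOK at ask) = NOK 8,832,309.48

Net profit: NOK 37,309.48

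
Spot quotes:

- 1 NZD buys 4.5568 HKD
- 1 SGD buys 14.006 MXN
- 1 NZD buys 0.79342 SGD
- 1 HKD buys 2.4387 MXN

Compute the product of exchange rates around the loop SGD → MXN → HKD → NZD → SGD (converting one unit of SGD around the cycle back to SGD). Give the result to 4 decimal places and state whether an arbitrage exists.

1.0000 (no arbitrage)

Around SGD → MXN → HKD → NZD → SGD: 1 × 14.006 ÷ 2.4387 ÷ 4.5568 × 0.79342 = 0.999998
Product ≈ 1 (deviation 0.000%, within rounding noise).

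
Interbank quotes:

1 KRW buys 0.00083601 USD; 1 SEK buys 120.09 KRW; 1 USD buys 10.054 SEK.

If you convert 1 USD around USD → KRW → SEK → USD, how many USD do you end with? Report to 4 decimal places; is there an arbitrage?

Around USD → KRW → SEK → USD: 1 ÷ 0.00083601 ÷ 120.09 ÷ 10.054 = 0.990701
Product < 1; profitable direction is USD → SEK → KRW → USD.

0.9907 (arbitrage exists)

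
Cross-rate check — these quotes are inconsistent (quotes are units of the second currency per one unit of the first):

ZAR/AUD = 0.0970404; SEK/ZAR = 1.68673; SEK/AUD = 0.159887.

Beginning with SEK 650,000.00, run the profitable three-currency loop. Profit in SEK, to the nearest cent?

Profitable loop is SEK → ZAR → AUD → SEK:
SEK 650,000.00 × 1.68673 = ZAR 1,096,374.50
ZAR 1,096,374.50 × 0.0970404 = AUD 106,392.62
AUD 106,392.62 ÷ 0.159887 = SEK 665,423.83
Profit = SEK 665,423.83 − SEK 650,000.00

Profit: SEK 15,423.83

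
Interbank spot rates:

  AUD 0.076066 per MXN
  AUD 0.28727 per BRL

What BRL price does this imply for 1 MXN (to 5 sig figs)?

1 MXN × 0.076066 = 0.076066 AUD
0.076066 AUD ÷ 0.28727 = 0.264789 BRL

MXN/BRL = 0.26479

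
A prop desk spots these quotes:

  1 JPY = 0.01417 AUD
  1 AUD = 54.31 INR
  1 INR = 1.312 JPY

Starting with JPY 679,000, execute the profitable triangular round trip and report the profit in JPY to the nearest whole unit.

Profitable loop is JPY → AUD → INR → JPY:
JPY 679,000 × 0.01417 = AUD 9,621.43
AUD 9,621.43 × 54.31 = INR 522,539.86
INR 522,539.86 × 1.312 = JPY 685,572
Profit = JPY 685,572 − JPY 679,000

Profit: JPY 6,572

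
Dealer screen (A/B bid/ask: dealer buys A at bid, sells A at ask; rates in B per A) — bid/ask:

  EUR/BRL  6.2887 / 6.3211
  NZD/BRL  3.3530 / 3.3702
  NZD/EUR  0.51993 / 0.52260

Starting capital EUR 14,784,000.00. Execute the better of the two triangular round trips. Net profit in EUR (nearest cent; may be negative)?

Best loop EUR → NZD → BRL → EUR:
EUR 14,784,000.00 ÷ 0.52260 (buy NZD at ask) = NZD 28,289,322.62
NZD 28,289,322.62 × 3.3530 (sell NZD at bid) = BRL 94,854,098.74
BRL 94,854,098.74 ÷ 6.3211 (buy EUR at ask) = EUR 15,005,948.13

Net profit: EUR 221,948.13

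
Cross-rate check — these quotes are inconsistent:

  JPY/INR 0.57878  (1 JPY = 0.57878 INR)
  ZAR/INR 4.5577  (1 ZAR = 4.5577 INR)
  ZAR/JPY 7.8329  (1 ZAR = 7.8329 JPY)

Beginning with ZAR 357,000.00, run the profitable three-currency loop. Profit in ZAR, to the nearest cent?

Profit: ZAR 1,903.63

Profitable loop is ZAR → INR → JPY → ZAR:
ZAR 357,000.00 × 4.5577 = INR 1,627,098.90
INR 1,627,098.90 ÷ 0.57878 = JPY 2,811,256
JPY 2,811,256 ÷ 7.8329 = ZAR 358,903.63
Profit = ZAR 358,903.63 − ZAR 357,000.00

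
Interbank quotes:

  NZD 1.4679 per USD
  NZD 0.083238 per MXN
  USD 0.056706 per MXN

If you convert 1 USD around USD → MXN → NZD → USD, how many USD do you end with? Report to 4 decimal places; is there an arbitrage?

1.0000 (no arbitrage)

Around USD → MXN → NZD → USD: 1 ÷ 0.056706 × 0.083238 ÷ 1.4679 = 0.999991
Product ≈ 1 (deviation 0.001%, within rounding noise).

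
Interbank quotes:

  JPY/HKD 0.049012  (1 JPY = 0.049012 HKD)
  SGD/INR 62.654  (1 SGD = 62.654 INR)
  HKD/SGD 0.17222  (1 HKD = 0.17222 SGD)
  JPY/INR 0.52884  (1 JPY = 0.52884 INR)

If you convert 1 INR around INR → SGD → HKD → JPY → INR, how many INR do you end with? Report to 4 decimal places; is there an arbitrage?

1.0000 (no arbitrage)

Around INR → SGD → HKD → JPY → INR: 1 ÷ 62.654 ÷ 0.17222 ÷ 0.049012 × 0.52884 = 0.999976
Product ≈ 1 (deviation 0.002%, within rounding noise).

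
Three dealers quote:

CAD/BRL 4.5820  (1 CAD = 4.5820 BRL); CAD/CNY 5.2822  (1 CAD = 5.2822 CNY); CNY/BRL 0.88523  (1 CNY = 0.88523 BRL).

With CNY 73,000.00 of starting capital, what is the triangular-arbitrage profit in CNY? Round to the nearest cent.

Profitable loop is CNY → BRL → CAD → CNY:
CNY 73,000.00 × 0.88523 = BRL 64,621.79
BRL 64,621.79 ÷ 4.5820 = CAD 14,103.40
CAD 14,103.40 × 5.2822 = CNY 74,496.99
Profit = CNY 74,496.99 − CNY 73,000.00

Profit: CNY 1,496.99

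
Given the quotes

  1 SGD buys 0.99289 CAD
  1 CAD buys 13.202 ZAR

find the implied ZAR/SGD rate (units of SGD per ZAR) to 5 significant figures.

ZAR/SGD = 0.076289

1 ZAR ÷ 13.202 = 0.0757461 CAD
0.0757461 CAD ÷ 0.99289 = 0.0762885 SGD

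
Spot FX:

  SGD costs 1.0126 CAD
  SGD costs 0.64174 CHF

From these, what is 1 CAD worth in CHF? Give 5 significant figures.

1 CAD ÷ 1.0126 = 0.987557 SGD
0.987557 SGD × 0.64174 = 0.633755 CHF

CAD/CHF = 0.63375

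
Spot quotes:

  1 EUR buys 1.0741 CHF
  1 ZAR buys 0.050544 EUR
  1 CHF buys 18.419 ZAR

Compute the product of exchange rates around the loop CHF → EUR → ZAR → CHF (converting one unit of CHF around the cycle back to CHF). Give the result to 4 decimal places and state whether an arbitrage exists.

Around CHF → EUR → ZAR → CHF: 1 ÷ 1.0741 ÷ 0.050544 ÷ 18.419 = 1.000045
Product ≈ 1 (deviation 0.005%, within rounding noise).

1.0000 (no arbitrage)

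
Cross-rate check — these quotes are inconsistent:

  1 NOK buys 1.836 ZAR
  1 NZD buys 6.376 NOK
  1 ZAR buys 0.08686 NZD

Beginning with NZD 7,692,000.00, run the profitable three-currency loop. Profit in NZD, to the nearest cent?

Profitable loop is NZD → NOK → ZAR → NZD:
NZD 7,692,000.00 × 6.376 = NOK 49,044,192.00
NOK 49,044,192.00 × 1.836 = ZAR 90,045,136.51
ZAR 90,045,136.51 × 0.08686 = NZD 7,821,320.56
Profit = NZD 7,821,320.56 − NZD 7,692,000.00

Profit: NZD 129,320.56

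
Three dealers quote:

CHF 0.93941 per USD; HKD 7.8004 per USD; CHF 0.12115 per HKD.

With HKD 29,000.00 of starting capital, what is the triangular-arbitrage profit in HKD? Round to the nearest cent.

Profitable loop is HKD → CHF → USD → HKD:
HKD 29,000.00 × 0.12115 = CHF 3,513.35
CHF 3,513.35 ÷ 0.93941 = USD 3,739.95
USD 3,739.95 × 7.8004 = HKD 29,173.14
Profit = HKD 29,173.14 − HKD 29,000.00

Profit: HKD 173.14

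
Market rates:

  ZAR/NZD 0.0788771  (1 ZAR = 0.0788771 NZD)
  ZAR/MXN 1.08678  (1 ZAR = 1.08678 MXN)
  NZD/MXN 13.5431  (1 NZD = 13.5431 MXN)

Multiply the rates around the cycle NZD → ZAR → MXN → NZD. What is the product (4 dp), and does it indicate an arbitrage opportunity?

1.0174 (arbitrage exists)

Around NZD → ZAR → MXN → NZD: 1 ÷ 0.0788771 × 1.08678 ÷ 13.5431 = 1.017355
Product > 1; profitable direction is NZD → ZAR → MXN → NZD.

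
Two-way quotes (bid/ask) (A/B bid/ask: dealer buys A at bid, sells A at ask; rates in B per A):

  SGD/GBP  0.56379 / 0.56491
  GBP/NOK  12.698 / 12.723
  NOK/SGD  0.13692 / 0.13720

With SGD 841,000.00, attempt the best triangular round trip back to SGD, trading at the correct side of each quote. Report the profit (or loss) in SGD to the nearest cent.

Net profit: SGD 11,850.87

Best loop SGD → NOK → GBP → SGD:
SGD 841,000.00 ÷ 0.13720 (buy NOK at ask) = NOK 6,129,737.61
NOK 6,129,737.61 ÷ 12.723 (buy GBP at ask) = GBP 481,783.98
GBP 481,783.98 ÷ 0.56491 (buy SGD at ask) = SGD 852,850.87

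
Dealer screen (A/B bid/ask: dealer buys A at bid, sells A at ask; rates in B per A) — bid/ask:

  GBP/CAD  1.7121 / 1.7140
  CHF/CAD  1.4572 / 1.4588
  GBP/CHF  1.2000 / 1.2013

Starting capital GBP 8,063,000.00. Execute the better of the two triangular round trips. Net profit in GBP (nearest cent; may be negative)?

Net profit: GBP 162,953.51

Best loop GBP → CHF → CAD → GBP:
GBP 8,063,000.00 × 1.2000 (sell GBP at bid) = CHF 9,675,600.00
CHF 9,675,600.00 × 1.4572 (sell CHF at bid) = CAD 14,099,284.32
CAD 14,099,284.32 ÷ 1.7140 (buy GBP at ask) = GBP 8,225,953.51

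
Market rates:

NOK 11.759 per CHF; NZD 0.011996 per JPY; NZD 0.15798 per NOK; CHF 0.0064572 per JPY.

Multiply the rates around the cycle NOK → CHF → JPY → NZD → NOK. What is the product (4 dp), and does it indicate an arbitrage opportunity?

1.0000 (no arbitrage)

Around NOK → CHF → JPY → NZD → NOK: 1 ÷ 11.759 ÷ 0.0064572 × 0.011996 ÷ 0.15798 = 1.000045
Product ≈ 1 (deviation 0.005%, within rounding noise).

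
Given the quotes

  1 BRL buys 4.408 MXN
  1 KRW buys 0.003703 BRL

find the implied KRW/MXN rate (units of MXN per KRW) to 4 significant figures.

1 KRW × 0.003703 = 0.003703 BRL
0.003703 BRL × 4.408 = 0.0163228 MXN

KRW/MXN = 0.01632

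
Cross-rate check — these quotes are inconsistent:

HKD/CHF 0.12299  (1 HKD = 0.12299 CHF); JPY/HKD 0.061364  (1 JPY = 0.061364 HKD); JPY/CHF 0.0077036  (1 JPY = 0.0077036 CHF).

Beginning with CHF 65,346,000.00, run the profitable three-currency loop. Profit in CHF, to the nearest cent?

Profitable loop is CHF → HKD → JPY → CHF:
CHF 65,346,000.00 ÷ 0.12299 = HKD 531,311,488.74
HKD 531,311,488.74 ÷ 0.061364 = JPY 8,658,358,137
JPY 8,658,358,137 × 0.0077036 = CHF 66,700,527.75
Profit = CHF 66,700,527.75 − CHF 65,346,000.00

Profit: CHF 1,354,527.75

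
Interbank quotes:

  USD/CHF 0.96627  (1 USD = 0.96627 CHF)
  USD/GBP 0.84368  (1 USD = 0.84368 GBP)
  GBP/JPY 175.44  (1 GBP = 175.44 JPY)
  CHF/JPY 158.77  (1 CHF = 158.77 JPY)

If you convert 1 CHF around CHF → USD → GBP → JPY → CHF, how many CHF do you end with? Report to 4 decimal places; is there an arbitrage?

0.9648 (arbitrage exists)

Around CHF → USD → GBP → JPY → CHF: 1 ÷ 0.96627 × 0.84368 × 175.44 ÷ 158.77 = 0.964805
Product < 1; profitable direction is CHF → JPY → GBP → USD → CHF.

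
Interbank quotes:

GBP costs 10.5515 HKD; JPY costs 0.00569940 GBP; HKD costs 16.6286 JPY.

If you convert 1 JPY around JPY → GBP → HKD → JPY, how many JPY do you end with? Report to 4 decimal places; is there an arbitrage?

1.0000 (no arbitrage)

Around JPY → GBP → HKD → JPY: 1 × 0.00569940 × 10.5515 × 16.6286 = 0.999998
Product ≈ 1 (deviation 0.000%, within rounding noise).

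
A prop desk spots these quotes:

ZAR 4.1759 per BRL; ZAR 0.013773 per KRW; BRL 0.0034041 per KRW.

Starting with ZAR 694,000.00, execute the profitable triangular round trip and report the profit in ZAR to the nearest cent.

Profit: ZAR 22,280.82

Profitable loop is ZAR → KRW → BRL → ZAR:
ZAR 694,000.00 ÷ 0.013773 = KRW 50,388,441
KRW 50,388,441 × 0.0034041 = BRL 171,527.29
BRL 171,527.29 × 4.1759 = ZAR 716,280.82
Profit = ZAR 716,280.82 − ZAR 694,000.00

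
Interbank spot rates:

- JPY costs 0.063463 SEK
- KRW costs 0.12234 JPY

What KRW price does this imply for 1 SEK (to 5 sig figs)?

SEK/KRW = 128.80

1 SEK ÷ 0.063463 = 15.7572 JPY
15.7572 JPY ÷ 0.12234 = 128.799 KRW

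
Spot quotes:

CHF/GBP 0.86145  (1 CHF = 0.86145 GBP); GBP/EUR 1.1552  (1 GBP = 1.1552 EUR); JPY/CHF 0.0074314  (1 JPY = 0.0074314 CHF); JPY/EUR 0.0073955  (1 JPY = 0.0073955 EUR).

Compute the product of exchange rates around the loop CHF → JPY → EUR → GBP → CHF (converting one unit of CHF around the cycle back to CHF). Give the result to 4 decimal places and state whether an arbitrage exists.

Around CHF → JPY → EUR → GBP → CHF: 1 ÷ 0.0074314 × 0.0073955 ÷ 1.1552 ÷ 0.86145 = 1.000022
Product ≈ 1 (deviation 0.002%, within rounding noise).

1.0000 (no arbitrage)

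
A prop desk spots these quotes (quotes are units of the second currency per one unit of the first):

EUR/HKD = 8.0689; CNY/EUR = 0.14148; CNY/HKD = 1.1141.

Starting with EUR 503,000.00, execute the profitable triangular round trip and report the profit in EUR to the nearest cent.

Profit: EUR 12,410.42

Profitable loop is EUR → HKD → CNY → EUR:
EUR 503,000.00 × 8.0689 = HKD 4,058,656.70
HKD 4,058,656.70 ÷ 1.1141 = CNY 3,642,991.38
CNY 3,642,991.38 × 0.14148 = EUR 515,410.42
Profit = EUR 515,410.42 − EUR 503,000.00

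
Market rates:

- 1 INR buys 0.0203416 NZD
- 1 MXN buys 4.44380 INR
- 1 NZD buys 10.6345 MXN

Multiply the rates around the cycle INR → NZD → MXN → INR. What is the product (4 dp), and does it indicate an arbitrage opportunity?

Around INR → NZD → MXN → INR: 1 × 0.0203416 × 10.6345 × 4.44380 = 0.961295
Product < 1; profitable direction is INR → MXN → NZD → INR.

0.9613 (arbitrage exists)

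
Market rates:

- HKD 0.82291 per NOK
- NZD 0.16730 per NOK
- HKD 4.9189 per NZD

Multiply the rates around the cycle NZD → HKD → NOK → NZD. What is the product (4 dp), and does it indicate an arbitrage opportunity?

Around NZD → HKD → NOK → NZD: 1 × 4.9189 ÷ 0.82291 × 0.16730 = 1.000027
Product ≈ 1 (deviation 0.003%, within rounding noise).

1.0000 (no arbitrage)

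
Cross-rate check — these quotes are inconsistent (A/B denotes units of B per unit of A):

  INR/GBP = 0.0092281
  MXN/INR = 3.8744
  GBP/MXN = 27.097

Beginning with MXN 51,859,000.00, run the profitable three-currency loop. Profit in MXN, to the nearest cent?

Profit: MXN 1,669,636.19

Profitable loop is MXN → GBP → INR → MXN:
MXN 51,859,000.00 ÷ 27.097 = GBP 1,913,828.10
GBP 1,913,828.10 ÷ 0.0092281 = INR 207,391,348.06
INR 207,391,348.06 ÷ 3.8744 = MXN 53,528,636.19
Profit = MXN 53,528,636.19 − MXN 51,859,000.00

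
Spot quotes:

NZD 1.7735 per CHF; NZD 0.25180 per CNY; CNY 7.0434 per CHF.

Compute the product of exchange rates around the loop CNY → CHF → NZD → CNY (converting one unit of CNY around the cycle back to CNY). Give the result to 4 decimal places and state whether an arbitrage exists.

Around CNY → CHF → NZD → CNY: 1 ÷ 7.0434 × 1.7735 ÷ 0.25180 = 0.999984
Product ≈ 1 (deviation 0.002%, within rounding noise).

1.0000 (no arbitrage)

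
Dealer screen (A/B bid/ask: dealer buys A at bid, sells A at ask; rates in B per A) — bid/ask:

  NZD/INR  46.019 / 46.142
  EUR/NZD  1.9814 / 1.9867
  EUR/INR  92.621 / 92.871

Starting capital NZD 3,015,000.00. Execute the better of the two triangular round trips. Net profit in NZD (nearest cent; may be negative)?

Best loop NZD → EUR → INR → NZD:
NZD 3,015,000.00 ÷ 1.9867 (buy EUR at ask) = EUR 1,517,591.99
EUR 1,517,591.99 × 92.621 (sell EUR at bid) = INR 140,560,887.40
INR 140,560,887.40 ÷ 46.142 (buy NZD at ask) = NZD 3,046,267.77

Net profit: NZD 31,267.77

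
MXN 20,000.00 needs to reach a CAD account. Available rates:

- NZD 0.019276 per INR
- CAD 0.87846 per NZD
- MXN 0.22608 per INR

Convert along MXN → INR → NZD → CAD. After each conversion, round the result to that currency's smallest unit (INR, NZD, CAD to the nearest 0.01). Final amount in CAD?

MXN 20,000.00 ÷ 0.22608 = INR 88,464.26
INR 88,464.26 × 0.019276 = NZD 1,705.24
NZD 1,705.24 × 0.87846 = CAD 1,497.99

CAD 1,497.99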